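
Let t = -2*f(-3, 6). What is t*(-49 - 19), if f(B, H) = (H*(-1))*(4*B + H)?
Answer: 4896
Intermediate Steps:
f(B, H) = -H*(H + 4*B) (f(B, H) = (-H)*(H + 4*B) = -H*(H + 4*B))
t = -72 (t = -(-2)*6*(6 + 4*(-3)) = -(-2)*6*(6 - 12) = -(-2)*6*(-6) = -2*36 = -72)
t*(-49 - 19) = -72*(-49 - 19) = -72*(-68) = 4896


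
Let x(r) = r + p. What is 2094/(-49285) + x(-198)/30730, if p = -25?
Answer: -3013567/60581122 ≈ -0.049744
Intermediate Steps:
x(r) = -25 + r (x(r) = r - 25 = -25 + r)
2094/(-49285) + x(-198)/30730 = 2094/(-49285) + (-25 - 198)/30730 = 2094*(-1/49285) - 223*1/30730 = -2094/49285 - 223/30730 = -3013567/60581122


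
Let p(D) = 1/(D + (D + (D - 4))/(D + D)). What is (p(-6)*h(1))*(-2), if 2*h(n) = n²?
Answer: 3/14 ≈ 0.21429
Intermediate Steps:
p(D) = 1/(D + (-4 + 2*D)/(2*D)) (p(D) = 1/(D + (D + (-4 + D))/((2*D))) = 1/(D + (-4 + 2*D)*(1/(2*D))) = 1/(D + (-4 + 2*D)/(2*D)))
h(n) = n²/2
(p(-6)*h(1))*(-2) = ((-6/(-2 - 6 + (-6)²))*((½)*1²))*(-2) = ((-6/(-2 - 6 + 36))*((½)*1))*(-2) = (-6/28*(½))*(-2) = (-6*1/28*(½))*(-2) = -3/14*½*(-2) = -3/28*(-2) = 3/14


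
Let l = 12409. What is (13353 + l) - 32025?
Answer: -6263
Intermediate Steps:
(13353 + l) - 32025 = (13353 + 12409) - 32025 = 25762 - 32025 = -6263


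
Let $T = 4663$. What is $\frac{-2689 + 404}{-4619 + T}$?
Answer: $- \frac{2285}{44} \approx -51.932$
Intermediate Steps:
$\frac{-2689 + 404}{-4619 + T} = \frac{-2689 + 404}{-4619 + 4663} = - \frac{2285}{44}$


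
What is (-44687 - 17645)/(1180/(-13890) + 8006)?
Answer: -21644787/2780054 ≈ -7.7857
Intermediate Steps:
(-44687 - 17645)/(1180/(-13890) + 8006) = -62332/(1180*(-1/13890) + 8006) = -62332/(-118/1389 + 8006) = -62332/11120216/1389 = -62332*1389/11120216 = -21644787/2780054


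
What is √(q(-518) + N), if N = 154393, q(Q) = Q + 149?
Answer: 2*√38506 ≈ 392.46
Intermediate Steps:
q(Q) = 149 + Q
√(q(-518) + N) = √((149 - 518) + 154393) = √(-369 + 154393) = √154024 = 2*√38506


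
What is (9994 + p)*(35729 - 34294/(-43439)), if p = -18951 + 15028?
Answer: 9422594659075/43439 ≈ 2.1692e+8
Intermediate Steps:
p = -3923
(9994 + p)*(35729 - 34294/(-43439)) = (9994 - 3923)*(35729 - 34294/(-43439)) = 6071*(35729 - 34294*(-1/43439)) = 6071*(35729 + 34294/43439) = 6071*(1552066325/43439) = 9422594659075/43439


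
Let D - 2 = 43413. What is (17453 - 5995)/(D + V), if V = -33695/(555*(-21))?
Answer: 13354299/50603552 ≈ 0.26390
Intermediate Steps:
D = 43415 (D = 2 + 43413 = 43415)
V = 6739/2331 (V = -33695/(-11655) = -33695*(-1/11655) = 6739/2331 ≈ 2.8910)
(17453 - 5995)/(D + V) = (17453 - 5995)/(43415 + 6739/2331) = 11458/(101207104/2331) = 11458*(2331/101207104) = 13354299/50603552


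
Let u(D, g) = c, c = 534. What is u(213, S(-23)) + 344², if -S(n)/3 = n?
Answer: 118870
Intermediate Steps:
S(n) = -3*n
u(D, g) = 534
u(213, S(-23)) + 344² = 534 + 344² = 534 + 118336 = 118870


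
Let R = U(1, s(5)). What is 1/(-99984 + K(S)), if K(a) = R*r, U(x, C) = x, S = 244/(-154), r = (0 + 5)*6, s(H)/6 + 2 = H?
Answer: -1/99954 ≈ -1.0005e-5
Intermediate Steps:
s(H) = -12 + 6*H
r = 30 (r = 5*6 = 30)
S = -122/77 (S = 244*(-1/154) = -122/77 ≈ -1.5844)
R = 1
K(a) = 30 (K(a) = 1*30 = 30)
1/(-99984 + K(S)) = 1/(-99984 + 30) = 1/(-99954) = -1/99954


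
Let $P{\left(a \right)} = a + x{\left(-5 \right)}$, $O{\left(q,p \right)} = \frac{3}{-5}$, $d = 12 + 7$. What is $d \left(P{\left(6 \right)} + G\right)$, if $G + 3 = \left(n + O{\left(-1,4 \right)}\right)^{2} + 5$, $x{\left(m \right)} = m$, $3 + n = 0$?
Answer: $\frac{7581}{25} \approx 303.24$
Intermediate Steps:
$n = -3$ ($n = -3 + 0 = -3$)
$d = 19$
$O{\left(q,p \right)} = - \frac{3}{5}$ ($O{\left(q,p \right)} = 3 \left(- \frac{1}{5}\right) = - \frac{3}{5}$)
$P{\left(a \right)} = -5 + a$ ($P{\left(a \right)} = a - 5 = -5 + a$)
$G = \frac{374}{25}$ ($G = -3 + \left(\left(-3 - \frac{3}{5}\right)^{2} + 5\right) = -3 + \left(\left(- \frac{18}{5}\right)^{2} + 5\right) = -3 + \left(\frac{324}{25} + 5\right) = -3 + \frac{449}{25} = \frac{374}{25} \approx 14.96$)
$d \left(P{\left(6 \right)} + G\right) = 19 \left(\left(-5 + 6\right) + \frac{374}{25}\right) = 19 \left(1 + \frac{374}{25}\right) = 19 \cdot \frac{399}{25} = \frac{7581}{25}$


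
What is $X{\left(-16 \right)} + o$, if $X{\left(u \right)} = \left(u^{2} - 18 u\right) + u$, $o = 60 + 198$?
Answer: $786$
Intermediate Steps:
$o = 258$
$X{\left(u \right)} = u^{2} - 17 u$
$X{\left(-16 \right)} + o = - 16 \left(-17 - 16\right) + 258 = \left(-16\right) \left(-33\right) + 258 = 528 + 258 = 786$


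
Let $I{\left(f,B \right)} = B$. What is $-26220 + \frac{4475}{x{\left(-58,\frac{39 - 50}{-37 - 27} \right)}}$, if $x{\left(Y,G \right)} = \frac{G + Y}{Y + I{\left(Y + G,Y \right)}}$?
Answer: $- \frac{63817820}{3701} \approx -17243.0$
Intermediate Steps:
$x{\left(Y,G \right)} = \frac{G + Y}{2 Y}$ ($x{\left(Y,G \right)} = \frac{G + Y}{Y + Y} = \frac{G + Y}{2 Y}$)
$-26220 + \frac{4475}{x{\left(-58,\frac{39 - 50}{-37 - 27} \right)}} = -26220 + \frac{4475}{\frac{1}{2} \frac{1}{-58} \left(\frac{39 - 50}{-37 - 27} - 58\right)} = -26220 + \frac{4475}{\frac{1}{2} \left(- \frac{1}{58}\right) \left(- \frac{11}{-64} - 58\right)} = -26220 + \frac{4475}{\frac{1}{2} \left(- \frac{1}{58}\right) \left(\left(-11\right) \left(- \frac{1}{64}\right) - 58\right)} = -26220 + \frac{4475}{\frac{1}{2} \left(- \frac{1}{58}\right) \left(\frac{11}{64} - 58\right)} = -26220 + \frac{4475}{\frac{1}{2} \left(- \frac{1}{58}\right) \left(- \frac{3701}{64}\right)} = -26220 + \frac{4475}{\frac{3701}{7424}} = -26220 + 4475 \cdot \frac{7424}{3701} = -26220 + \frac{33222400}{3701} = - \frac{63817820}{3701}$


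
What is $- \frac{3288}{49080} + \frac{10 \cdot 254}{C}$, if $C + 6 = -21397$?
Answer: $- \frac{8126511}{43769135} \approx -0.18567$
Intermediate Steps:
$C = -21403$ ($C = -6 - 21397 = -21403$)
$- \frac{3288}{49080} + \frac{10 \cdot 254}{C} = - \frac{3288}{49080} + \frac{10 \cdot 254}{-21403} = \left(-3288\right) \frac{1}{49080} + 2540 \left(- \frac{1}{21403}\right) = - \frac{137}{2045} - \frac{2540}{21403} = - \frac{8126511}{43769135}$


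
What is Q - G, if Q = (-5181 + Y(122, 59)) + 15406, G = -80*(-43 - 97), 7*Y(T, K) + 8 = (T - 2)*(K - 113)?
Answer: -13313/7 ≈ -1901.9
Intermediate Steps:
Y(T, K) = -8/7 + (-113 + K)*(-2 + T)/7 (Y(T, K) = -8/7 + ((T - 2)*(K - 113))/7 = -8/7 + ((-2 + T)*(-113 + K))/7 = -8/7 + ((-113 + K)*(-2 + T))/7 = -8/7 + (-113 + K)*(-2 + T)/7)
G = 11200 (G = -80*(-140) = 11200)
Q = 65087/7 (Q = (-5181 + (218/7 - 113/7*122 - 2/7*59 + (⅐)*59*122)) + 15406 = (-5181 + (218/7 - 13786/7 - 118/7 + 7198/7)) + 15406 = (-5181 - 6488/7) + 15406 = -42755/7 + 15406 = 65087/7 ≈ 9298.1)
Q - G = 65087/7 - 1*11200 = 65087/7 - 11200 = -13313/7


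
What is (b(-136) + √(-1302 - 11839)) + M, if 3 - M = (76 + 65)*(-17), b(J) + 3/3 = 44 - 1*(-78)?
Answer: 2521 + I*√13141 ≈ 2521.0 + 114.63*I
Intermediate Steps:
b(J) = 121 (b(J) = -1 + (44 - 1*(-78)) = -1 + (44 + 78) = -1 + 122 = 121)
M = 2400 (M = 3 - (76 + 65)*(-17) = 3 - 141*(-17) = 3 - 1*(-2397) = 3 + 2397 = 2400)
(b(-136) + √(-1302 - 11839)) + M = (121 + √(-1302 - 11839)) + 2400 = (121 + √(-13141)) + 2400 = (121 + I*√13141) + 2400 = 2521 + I*√13141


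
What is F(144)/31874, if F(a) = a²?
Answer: 10368/15937 ≈ 0.65056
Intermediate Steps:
F(144)/31874 = 144²/31874 = 20736*(1/31874) = 10368/15937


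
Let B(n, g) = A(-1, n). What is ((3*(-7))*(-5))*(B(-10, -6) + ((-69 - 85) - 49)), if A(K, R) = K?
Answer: -21420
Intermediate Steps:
B(n, g) = -1
((3*(-7))*(-5))*(B(-10, -6) + ((-69 - 85) - 49)) = ((3*(-7))*(-5))*(-1 + ((-69 - 85) - 49)) = (-21*(-5))*(-1 + (-154 - 49)) = 105*(-1 - 203) = 105*(-204) = -21420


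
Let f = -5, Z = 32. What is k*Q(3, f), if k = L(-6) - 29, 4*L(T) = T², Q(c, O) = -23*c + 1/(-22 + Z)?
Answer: 1378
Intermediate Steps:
Q(c, O) = ⅒ - 23*c (Q(c, O) = -23*c + 1/(-22 + 32) = -23*c + 1/10 = -23*c + ⅒ = ⅒ - 23*c)
L(T) = T²/4
k = -20 (k = (¼)*(-6)² - 29 = (¼)*36 - 29 = 9 - 29 = -20)
k*Q(3, f) = -20*(⅒ - 23*3) = -20*(⅒ - 69) = -20*(-689/10) = 1378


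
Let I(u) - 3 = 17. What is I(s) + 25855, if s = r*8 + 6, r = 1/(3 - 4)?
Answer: 25875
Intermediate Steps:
r = -1 (r = 1/(-1) = -1)
s = -2 (s = -1*8 + 6 = -8 + 6 = -2)
I(u) = 20 (I(u) = 3 + 17 = 20)
I(s) + 25855 = 20 + 25855 = 25875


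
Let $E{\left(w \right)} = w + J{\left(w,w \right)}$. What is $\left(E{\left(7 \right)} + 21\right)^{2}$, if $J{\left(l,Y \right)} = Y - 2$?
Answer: $1089$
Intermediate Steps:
$J{\left(l,Y \right)} = -2 + Y$
$E{\left(w \right)} = -2 + 2 w$ ($E{\left(w \right)} = w + \left(-2 + w\right) = -2 + 2 w$)
$\left(E{\left(7 \right)} + 21\right)^{2} = \left(\left(-2 + 2 \cdot 7\right) + 21\right)^{2} = \left(\left(-2 + 14\right) + 21\right)^{2} = \left(12 + 21\right)^{2} = 33^{2} = 1089$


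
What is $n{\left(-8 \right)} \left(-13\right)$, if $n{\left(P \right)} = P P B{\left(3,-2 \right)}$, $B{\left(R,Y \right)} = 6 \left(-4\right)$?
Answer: $19968$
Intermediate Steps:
$B{\left(R,Y \right)} = -24$
$n{\left(P \right)} = - 24 P^{2}$ ($n{\left(P \right)} = P P \left(-24\right) = P^{2} \left(-24\right) = - 24 P^{2}$)
$n{\left(-8 \right)} \left(-13\right) = - 24 \left(-8\right)^{2} \left(-13\right) = \left(-24\right) 64 \left(-13\right) = \left(-1536\right) \left(-13\right) = 19968$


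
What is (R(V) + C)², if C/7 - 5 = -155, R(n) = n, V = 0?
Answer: 1102500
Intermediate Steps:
C = -1050 (C = 35 + 7*(-155) = 35 - 1085 = -1050)
(R(V) + C)² = (0 - 1050)² = (-1050)² = 1102500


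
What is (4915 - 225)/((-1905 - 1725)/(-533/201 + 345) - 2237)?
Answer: -23052020/11047291 ≈ -2.0867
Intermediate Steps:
(4915 - 225)/((-1905 - 1725)/(-533/201 + 345) - 2237) = 4690/(-3630/(-533*1/201 + 345) - 2237) = 4690/(-3630/(-533/201 + 345) - 2237) = 4690/(-3630/68812/201 - 2237) = 4690/(-3630*201/68812 - 2237) = 4690/(-364815/34406 - 2237) = 4690/(-77331037/34406) = 4690*(-34406/77331037) = -23052020/11047291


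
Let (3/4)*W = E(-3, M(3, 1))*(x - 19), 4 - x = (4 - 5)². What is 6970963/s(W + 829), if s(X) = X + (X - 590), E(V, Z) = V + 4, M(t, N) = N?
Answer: 20912889/3076 ≈ 6798.7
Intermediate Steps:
x = 3 (x = 4 - (4 - 5)² = 4 - 1*(-1)² = 4 - 1*1 = 4 - 1 = 3)
E(V, Z) = 4 + V
W = -64/3 (W = 4*((4 - 3)*(3 - 19))/3 = 4*(1*(-16))/3 = (4/3)*(-16) = -64/3 ≈ -21.333)
s(X) = -590 + 2*X (s(X) = X + (-590 + X) = -590 + 2*X)
6970963/s(W + 829) = 6970963/(-590 + 2*(-64/3 + 829)) = 6970963/(-590 + 2*(2423/3)) = 6970963/(-590 + 4846/3) = 6970963/(3076/3) = 6970963*(3/3076) = 20912889/3076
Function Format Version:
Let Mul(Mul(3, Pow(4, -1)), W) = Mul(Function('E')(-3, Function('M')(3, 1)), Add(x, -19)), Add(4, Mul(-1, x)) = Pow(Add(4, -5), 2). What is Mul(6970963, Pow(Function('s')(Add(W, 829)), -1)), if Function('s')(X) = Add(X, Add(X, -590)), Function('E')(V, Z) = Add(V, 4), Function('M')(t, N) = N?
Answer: Rational(20912889, 3076) ≈ 6798.7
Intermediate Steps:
x = 3 (x = Add(4, Mul(-1, Pow(Add(4, -5), 2))) = Add(4, Mul(-1, Pow(-1, 2))) = Add(4, Mul(-1, 1)) = Add(4, -1) = 3)
Function('E')(V, Z) = Add(4, V)
W = Rational(-64, 3) (W = Mul(Rational(4, 3), Mul(Add(4, -3), Add(3, -19))) = Mul(Rational(4, 3), Mul(1, -16)) = Mul(Rational(4, 3), -16) = Rational(-64, 3) ≈ -21.333)
Function('s')(X) = Add(-590, Mul(2, X)) (Function('s')(X) = Add(X, Add(-590, X)) = Add(-590, Mul(2, X)))
Mul(6970963, Pow(Function('s')(Add(W, 829)), -1)) = Mul(6970963, Pow(Add(-590, Mul(2, Add(Rational(-64, 3), 829))), -1)) = Mul(6970963, Pow(Add(-590, Mul(2, Rational(2423, 3))), -1)) = Mul(6970963, Pow(Add(-590, Rational(4846, 3)), -1)) = Mul(6970963, Pow(Rational(3076, 3), -1)) = Mul(6970963, Rational(3, 3076)) = Rational(20912889, 3076)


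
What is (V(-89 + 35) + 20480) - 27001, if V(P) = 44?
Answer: -6477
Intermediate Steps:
(V(-89 + 35) + 20480) - 27001 = (44 + 20480) - 27001 = 20524 - 27001 = -6477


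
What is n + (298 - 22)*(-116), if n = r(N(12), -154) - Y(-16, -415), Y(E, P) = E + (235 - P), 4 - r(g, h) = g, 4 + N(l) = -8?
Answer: -32634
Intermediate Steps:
N(l) = -12 (N(l) = -4 - 8 = -12)
r(g, h) = 4 - g
Y(E, P) = 235 + E - P
n = -618 (n = (4 - 1*(-12)) - (235 - 16 - 1*(-415)) = (4 + 12) - (235 - 16 + 415) = 16 - 1*634 = 16 - 634 = -618)
n + (298 - 22)*(-116) = -618 + (298 - 22)*(-116) = -618 + 276*(-116) = -618 - 32016 = -32634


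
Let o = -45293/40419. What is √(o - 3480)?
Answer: I*√70211003087/4491 ≈ 59.001*I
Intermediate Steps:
o = -45293/40419 (o = -45293*1/40419 = -45293/40419 ≈ -1.1206)
√(o - 3480) = √(-45293/40419 - 3480) = √(-140703413/40419) = I*√70211003087/4491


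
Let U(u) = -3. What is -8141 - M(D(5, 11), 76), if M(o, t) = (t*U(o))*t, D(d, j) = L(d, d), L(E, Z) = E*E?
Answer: 9187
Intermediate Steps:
L(E, Z) = E²
D(d, j) = d²
M(o, t) = -3*t² (M(o, t) = (t*(-3))*t = (-3*t)*t = -3*t²)
-8141 - M(D(5, 11), 76) = -8141 - (-3)*76² = -8141 - (-3)*5776 = -8141 - 1*(-17328) = -8141 + 17328 = 9187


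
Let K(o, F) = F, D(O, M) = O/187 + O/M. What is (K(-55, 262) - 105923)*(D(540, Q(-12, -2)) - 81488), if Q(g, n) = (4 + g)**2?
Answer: 25757849552471/2992 ≈ 8.6089e+9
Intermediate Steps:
D(O, M) = O/187 + O/M (D(O, M) = O*(1/187) + O/M = O/187 + O/M)
(K(-55, 262) - 105923)*(D(540, Q(-12, -2)) - 81488) = (262 - 105923)*(((1/187)*540 + 540/((4 - 12)**2)) - 81488) = -105661*((540/187 + 540/((-8)**2)) - 81488) = -105661*((540/187 + 540/64) - 81488) = -105661*((540/187 + 540*(1/64)) - 81488) = -105661*((540/187 + 135/16) - 81488) = -105661*(33885/2992 - 81488) = -105661*(-243778211/2992) = 25757849552471/2992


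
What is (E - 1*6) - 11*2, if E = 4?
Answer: -24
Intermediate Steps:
(E - 1*6) - 11*2 = (4 - 1*6) - 11*2 = (4 - 6) - 22 = -2 - 22 = -24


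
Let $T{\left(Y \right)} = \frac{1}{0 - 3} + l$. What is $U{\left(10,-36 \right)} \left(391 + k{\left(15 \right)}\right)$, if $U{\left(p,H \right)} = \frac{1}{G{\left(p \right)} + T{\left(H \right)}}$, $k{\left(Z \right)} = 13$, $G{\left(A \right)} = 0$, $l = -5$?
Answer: $- \frac{303}{4} \approx -75.75$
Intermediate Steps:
$T{\left(Y \right)} = - \frac{16}{3}$ ($T{\left(Y \right)} = \frac{1}{0 - 3} - 5 = \frac{1}{-3} - 5 = - \frac{1}{3} - 5 = - \frac{16}{3}$)
$U{\left(p,H \right)} = - \frac{3}{16}$ ($U{\left(p,H \right)} = \frac{1}{0 - \frac{16}{3}} = \frac{1}{- \frac{16}{3}} = - \frac{3}{16}$)
$U{\left(10,-36 \right)} \left(391 + k{\left(15 \right)}\right) = - \frac{3 \left(391 + 13\right)}{16} = \left(- \frac{3}{16}\right) 404 = - \frac{303}{4}$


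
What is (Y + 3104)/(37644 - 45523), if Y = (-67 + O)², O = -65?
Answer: -20528/7879 ≈ -2.6054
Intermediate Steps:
Y = 17424 (Y = (-67 - 65)² = (-132)² = 17424)
(Y + 3104)/(37644 - 45523) = (17424 + 3104)/(37644 - 45523) = 20528/(-7879) = 20528*(-1/7879) = -20528/7879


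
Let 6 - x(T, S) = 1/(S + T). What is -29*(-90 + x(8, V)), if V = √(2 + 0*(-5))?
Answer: 75632/31 - 29*√2/62 ≈ 2439.1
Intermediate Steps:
V = √2 (V = √(2 + 0) = √2 ≈ 1.4142)
x(T, S) = 6 - 1/(S + T)
-29*(-90 + x(8, V)) = -29*(-90 + (-1 + 6*√2 + 6*8)/(√2 + 8)) = -29*(-90 + (-1 + 6*√2 + 48)/(8 + √2)) = -29*(-90 + (47 + 6*√2)/(8 + √2)) = 2610 - 29*(47 + 6*√2)/(8 + √2)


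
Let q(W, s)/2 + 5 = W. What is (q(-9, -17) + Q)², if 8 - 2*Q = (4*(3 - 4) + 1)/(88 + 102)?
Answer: 83119689/144400 ≈ 575.62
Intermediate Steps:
q(W, s) = -10 + 2*W
Q = 1523/380 (Q = 4 - (4*(3 - 4) + 1)/(2*(88 + 102)) = 4 - (4*(-1) + 1)/(2*190) = 4 - (-4 + 1)/(2*190) = 4 - (-3)/(2*190) = 4 - ½*(-3/190) = 4 + 3/380 = 1523/380 ≈ 4.0079)
(q(-9, -17) + Q)² = ((-10 + 2*(-9)) + 1523/380)² = ((-10 - 18) + 1523/380)² = (-28 + 1523/380)² = (-9117/380)² = 83119689/144400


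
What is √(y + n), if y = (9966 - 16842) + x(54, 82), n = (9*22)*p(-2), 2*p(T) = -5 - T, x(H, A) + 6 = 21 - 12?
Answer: I*√7170 ≈ 84.676*I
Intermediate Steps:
x(H, A) = 3 (x(H, A) = -6 + (21 - 12) = -6 + 9 = 3)
p(T) = -5/2 - T/2 (p(T) = (-5 - T)/2 = -5/2 - T/2)
n = -297 (n = (9*22)*(-5/2 - ½*(-2)) = 198*(-5/2 + 1) = 198*(-3/2) = -297)
y = -6873 (y = (9966 - 16842) + 3 = -6876 + 3 = -6873)
√(y + n) = √(-6873 - 297) = √(-7170) = I*√7170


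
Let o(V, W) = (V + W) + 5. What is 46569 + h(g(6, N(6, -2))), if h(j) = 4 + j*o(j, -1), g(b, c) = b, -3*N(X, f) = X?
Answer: 46633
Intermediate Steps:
o(V, W) = 5 + V + W
N(X, f) = -X/3
h(j) = 4 + j*(4 + j) (h(j) = 4 + j*(5 + j - 1) = 4 + j*(4 + j))
46569 + h(g(6, N(6, -2))) = 46569 + (4 + 6*(4 + 6)) = 46569 + (4 + 6*10) = 46569 + (4 + 60) = 46569 + 64 = 46633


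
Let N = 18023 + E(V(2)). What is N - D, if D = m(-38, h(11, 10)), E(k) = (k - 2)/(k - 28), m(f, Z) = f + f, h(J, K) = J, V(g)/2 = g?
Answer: 217187/12 ≈ 18099.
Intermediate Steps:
V(g) = 2*g
m(f, Z) = 2*f
E(k) = (-2 + k)/(-28 + k)
D = -76 (D = 2*(-38) = -76)
N = 216275/12 (N = 18023 + (-2 + 2*2)/(-28 + 2*2) = 18023 + (-2 + 4)/(-28 + 4) = 18023 + 2/(-24) = 18023 - 1/24*2 = 18023 - 1/12 = 216275/12 ≈ 18023.)
N - D = 216275/12 - 1*(-76) = 216275/12 + 76 = 217187/12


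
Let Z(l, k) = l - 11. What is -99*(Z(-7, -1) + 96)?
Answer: -7722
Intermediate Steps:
Z(l, k) = -11 + l
-99*(Z(-7, -1) + 96) = -99*((-11 - 7) + 96) = -99*(-18 + 96) = -99*78 = -7722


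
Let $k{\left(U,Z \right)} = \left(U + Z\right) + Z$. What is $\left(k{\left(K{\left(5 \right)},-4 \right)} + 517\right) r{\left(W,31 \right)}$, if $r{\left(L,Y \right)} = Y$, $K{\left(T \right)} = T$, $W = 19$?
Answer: $15934$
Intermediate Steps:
$k{\left(U,Z \right)} = U + 2 Z$
$\left(k{\left(K{\left(5 \right)},-4 \right)} + 517\right) r{\left(W,31 \right)} = \left(\left(5 + 2 \left(-4\right)\right) + 517\right) 31 = \left(\left(5 - 8\right) + 517\right) 31 = \left(-3 + 517\right) 31 = 514 \cdot 31 = 15934$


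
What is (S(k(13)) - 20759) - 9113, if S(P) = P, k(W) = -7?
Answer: -29879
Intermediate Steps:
(S(k(13)) - 20759) - 9113 = (-7 - 20759) - 9113 = -20766 - 9113 = -29879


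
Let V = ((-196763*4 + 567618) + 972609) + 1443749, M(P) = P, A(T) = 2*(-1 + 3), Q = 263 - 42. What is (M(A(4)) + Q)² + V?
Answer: 2247549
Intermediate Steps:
Q = 221
A(T) = 4 (A(T) = 2*2 = 4)
V = 2196924 (V = ((-787052 + 567618) + 972609) + 1443749 = (-219434 + 972609) + 1443749 = 753175 + 1443749 = 2196924)
(M(A(4)) + Q)² + V = (4 + 221)² + 2196924 = 225² + 2196924 = 50625 + 2196924 = 2247549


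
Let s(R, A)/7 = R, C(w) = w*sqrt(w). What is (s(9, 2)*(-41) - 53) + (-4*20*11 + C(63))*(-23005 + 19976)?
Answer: 2662884 - 572481*sqrt(7) ≈ 1.1482e+6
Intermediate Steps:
C(w) = w**(3/2)
s(R, A) = 7*R
(s(9, 2)*(-41) - 53) + (-4*20*11 + C(63))*(-23005 + 19976) = ((7*9)*(-41) - 53) + (-4*20*11 + 63**(3/2))*(-23005 + 19976) = (63*(-41) - 53) + (-80*11 + 189*sqrt(7))*(-3029) = (-2583 - 53) + (-880 + 189*sqrt(7))*(-3029) = -2636 + (2665520 - 572481*sqrt(7)) = 2662884 - 572481*sqrt(7)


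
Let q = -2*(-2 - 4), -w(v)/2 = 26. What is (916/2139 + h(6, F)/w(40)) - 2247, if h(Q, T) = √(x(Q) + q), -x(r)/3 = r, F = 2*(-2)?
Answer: -4805417/2139 - I*√6/52 ≈ -2246.6 - 0.047106*I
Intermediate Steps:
F = -4
x(r) = -3*r
w(v) = -52 (w(v) = -2*26 = -52)
q = 12 (q = -2*(-6) = 12)
h(Q, T) = √(12 - 3*Q) (h(Q, T) = √(-3*Q + 12) = √(12 - 3*Q))
(916/2139 + h(6, F)/w(40)) - 2247 = (916/2139 + √(12 - 3*6)/(-52)) - 2247 = (916*(1/2139) + √(12 - 18)*(-1/52)) - 2247 = (916/2139 + √(-6)*(-1/52)) - 2247 = (916/2139 + (I*√6)*(-1/52)) - 2247 = (916/2139 - I*√6/52) - 2247 = -4805417/2139 - I*√6/52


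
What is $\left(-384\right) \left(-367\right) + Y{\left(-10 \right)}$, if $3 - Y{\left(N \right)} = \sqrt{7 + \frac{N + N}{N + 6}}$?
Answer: $140931 - 2 \sqrt{3} \approx 1.4093 \cdot 10^{5}$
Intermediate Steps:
$Y{\left(N \right)} = 3 - \sqrt{7 + \frac{2 N}{6 + N}}$ ($Y{\left(N \right)} = 3 - \sqrt{7 + \frac{N + N}{N + 6}} = 3 - \sqrt{7 + \frac{2 N}{6 + N}}$)
$\left(-384\right) \left(-367\right) + Y{\left(-10 \right)} = \left(-384\right) \left(-367\right) + \left(3 - \sqrt{3} \sqrt{\frac{14 + 3 \left(-10\right)}{6 - 10}}\right) = 140928 + \left(3 - \sqrt{3} \sqrt{\frac{14 - 30}{-4}}\right) = 140928 + \left(3 - \sqrt{3} \sqrt{\left(- \frac{1}{4}\right) \left(-16\right)}\right) = 140928 + \left(3 - \sqrt{3} \sqrt{4}\right) = 140928 + \left(3 - \sqrt{3} \cdot 2\right) = 140928 + \left(3 - 2 \sqrt{3}\right) = 140931 - 2 \sqrt{3}$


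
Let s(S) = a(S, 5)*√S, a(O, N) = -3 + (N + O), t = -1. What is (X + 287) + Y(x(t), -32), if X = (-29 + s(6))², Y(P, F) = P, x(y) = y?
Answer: 1511 - 464*√6 ≈ 374.44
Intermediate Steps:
a(O, N) = -3 + N + O
s(S) = √S*(2 + S) (s(S) = (-3 + 5 + S)*√S = (2 + S)*√S = √S*(2 + S))
X = (-29 + 8*√6)² (X = (-29 + √6*(2 + 6))² = (-29 + √6*8)² = (-29 + 8*√6)² ≈ 88.437)
(X + 287) + Y(x(t), -32) = ((1225 - 464*√6) + 287) - 1 = (1512 - 464*√6) - 1 = 1511 - 464*√6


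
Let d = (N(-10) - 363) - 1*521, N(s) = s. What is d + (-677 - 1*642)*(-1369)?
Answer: 1804817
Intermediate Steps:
d = -894 (d = (-10 - 363) - 1*521 = -373 - 521 = -894)
d + (-677 - 1*642)*(-1369) = -894 + (-677 - 1*642)*(-1369) = -894 + (-677 - 642)*(-1369) = -894 - 1319*(-1369) = -894 + 1805711 = 1804817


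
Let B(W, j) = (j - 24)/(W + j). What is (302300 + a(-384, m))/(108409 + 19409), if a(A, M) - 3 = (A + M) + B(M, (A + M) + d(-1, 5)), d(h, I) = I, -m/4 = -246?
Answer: 1273316/537309 ≈ 2.3698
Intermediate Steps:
m = 984 (m = -4*(-246) = 984)
B(W, j) = (-24 + j)/(W + j)
a(A, M) = 3 + A + M + (-19 + A + M)/(5 + A + 2*M) (a(A, M) = 3 + ((A + M) + (-24 + ((A + M) + 5))/(M + ((A + M) + 5))) = 3 + ((A + M) + (-24 + (5 + A + M))/(M + (5 + A + M))) = 3 + ((A + M) + (-19 + A + M)/(5 + A + 2*M)) = 3 + (A + M + (-19 + A + M)/(5 + A + 2*M)) = 3 + A + M + (-19 + A + M)/(5 + A + 2*M))
(302300 + a(-384, m))/(108409 + 19409) = (302300 + (-19 - 384 + 984 + (3 - 384 + 984)*(5 - 384 + 2*984))/(5 - 384 + 2*984))/(108409 + 19409) = (302300 + (-19 - 384 + 984 + 603*(5 - 384 + 1968))/(5 - 384 + 1968))/127818 = (302300 + (-19 - 384 + 984 + 603*1589)/1589)*(1/127818) = (302300 + (-19 - 384 + 984 + 958167)/1589)*(1/127818) = (302300 + (1/1589)*958748)*(1/127818) = (302300 + 136964/227)*(1/127818) = (68759064/227)*(1/127818) = 1273316/537309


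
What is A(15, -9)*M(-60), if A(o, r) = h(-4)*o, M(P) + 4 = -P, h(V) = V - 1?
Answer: -4200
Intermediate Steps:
h(V) = -1 + V
M(P) = -4 - P
A(o, r) = -5*o (A(o, r) = (-1 - 4)*o = -5*o)
A(15, -9)*M(-60) = (-5*15)*(-4 - 1*(-60)) = -75*(-4 + 60) = -75*56 = -4200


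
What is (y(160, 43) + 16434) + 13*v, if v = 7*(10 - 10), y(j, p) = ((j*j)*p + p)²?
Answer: 1211855327083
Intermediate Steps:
y(j, p) = (p + p*j²)² (y(j, p) = (j²*p + p)² = (p*j² + p)² = (p + p*j²)²)
v = 0 (v = 7*0 = 0)
(y(160, 43) + 16434) + 13*v = (43²*(1 + 160²)² + 16434) + 13*0 = (1849*(1 + 25600)² + 16434) + 0 = (1849*25601² + 16434) + 0 = (1849*655411201 + 16434) + 0 = (1211855310649 + 16434) + 0 = 1211855327083 + 0 = 1211855327083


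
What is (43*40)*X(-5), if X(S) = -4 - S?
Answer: 1720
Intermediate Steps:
(43*40)*X(-5) = (43*40)*(-4 - 1*(-5)) = 1720*(-4 + 5) = 1720*1 = 1720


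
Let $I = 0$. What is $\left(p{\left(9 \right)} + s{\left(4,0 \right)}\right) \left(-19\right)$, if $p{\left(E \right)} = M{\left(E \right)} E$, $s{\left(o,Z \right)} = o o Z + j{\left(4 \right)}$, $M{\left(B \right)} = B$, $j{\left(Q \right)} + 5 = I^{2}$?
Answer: $-1444$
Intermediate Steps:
$j{\left(Q \right)} = -5$ ($j{\left(Q \right)} = -5 + 0^{2} = -5 + 0 = -5$)
$s{\left(o,Z \right)} = -5 + Z o^{2}$ ($s{\left(o,Z \right)} = o o Z - 5 = o^{2} Z - 5 = Z o^{2} - 5 = -5 + Z o^{2}$)
$p{\left(E \right)} = E^{2}$ ($p{\left(E \right)} = E E = E^{2}$)
$\left(p{\left(9 \right)} + s{\left(4,0 \right)}\right) \left(-19\right) = \left(9^{2} - \left(5 + 0 \cdot 4^{2}\right)\right) \left(-19\right) = \left(81 + \left(-5 + 0 \cdot 16\right)\right) \left(-19\right) = \left(81 + \left(-5 + 0\right)\right) \left(-19\right) = \left(81 - 5\right) \left(-19\right) = 76 \left(-19\right) = -1444$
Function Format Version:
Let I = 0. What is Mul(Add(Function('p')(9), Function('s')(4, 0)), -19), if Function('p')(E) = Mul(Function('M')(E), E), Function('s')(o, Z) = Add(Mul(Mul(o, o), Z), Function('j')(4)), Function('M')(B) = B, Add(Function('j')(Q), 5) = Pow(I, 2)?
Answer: -1444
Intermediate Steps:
Function('j')(Q) = -5 (Function('j')(Q) = Add(-5, Pow(0, 2)) = Add(-5, 0) = -5)
Function('s')(o, Z) = Add(-5, Mul(Z, Pow(o, 2))) (Function('s')(o, Z) = Add(Mul(Mul(o, o), Z), -5) = Add(Mul(Pow(o, 2), Z), -5) = Add(Mul(Z, Pow(o, 2)), -5) = Add(-5, Mul(Z, Pow(o, 2))))
Function('p')(E) = Pow(E, 2) (Function('p')(E) = Mul(E, E) = Pow(E, 2))
Mul(Add(Function('p')(9), Function('s')(4, 0)), -19) = Mul(Add(Pow(9, 2), Add(-5, Mul(0, Pow(4, 2)))), -19) = Mul(Add(81, Add(-5, Mul(0, 16))), -19) = Mul(Add(81, Add(-5, 0)), -19) = Mul(Add(81, -5), -19) = Mul(76, -19) = -1444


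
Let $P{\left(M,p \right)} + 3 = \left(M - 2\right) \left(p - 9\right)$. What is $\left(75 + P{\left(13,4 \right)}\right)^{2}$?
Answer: $289$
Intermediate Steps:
$P{\left(M,p \right)} = -3 + \left(-9 + p\right) \left(-2 + M\right)$ ($P{\left(M,p \right)} = -3 + \left(M - 2\right) \left(p - 9\right) = -3 + \left(-2 + M\right) \left(-9 + p\right) = -3 + \left(-9 + p\right) \left(-2 + M\right)$)
$\left(75 + P{\left(13,4 \right)}\right)^{2} = \left(75 + \left(15 - 117 - 8 + 13 \cdot 4\right)\right)^{2} = \left(75 + \left(15 - 117 - 8 + 52\right)\right)^{2} = \left(75 - 58\right)^{2} = 17^{2} = 289$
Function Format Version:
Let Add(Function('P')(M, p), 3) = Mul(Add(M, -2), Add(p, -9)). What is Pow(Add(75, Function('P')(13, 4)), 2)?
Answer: 289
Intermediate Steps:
Function('P')(M, p) = Add(-3, Mul(Add(-9, p), Add(-2, M))) (Function('P')(M, p) = Add(-3, Mul(Add(M, -2), Add(p, -9))) = Add(-3, Mul(Add(-2, M), Add(-9, p))) = Add(-3, Mul(Add(-9, p), Add(-2, M))))
Pow(Add(75, Function('P')(13, 4)), 2) = Pow(Add(75, Add(15, Mul(-9, 13), Mul(-2, 4), Mul(13, 4))), 2) = Pow(Add(75, Add(15, -117, -8, 52)), 2) = Pow(Add(75, -58), 2) = Pow(17, 2) = 289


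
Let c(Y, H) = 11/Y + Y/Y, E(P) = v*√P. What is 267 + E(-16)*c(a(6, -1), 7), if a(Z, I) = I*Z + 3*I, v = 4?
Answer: 267 - 32*I/9 ≈ 267.0 - 3.5556*I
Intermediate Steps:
E(P) = 4*√P
a(Z, I) = 3*I + I*Z
c(Y, H) = 1 + 11/Y (c(Y, H) = 11/Y + 1 = 1 + 11/Y)
267 + E(-16)*c(a(6, -1), 7) = 267 + (4*√(-16))*((11 - (3 + 6))/((-(3 + 6)))) = 267 + (4*(4*I))*((11 - 1*9)/((-1*9))) = 267 + (16*I)*((11 - 9)/(-9)) = 267 + (16*I)*(-⅑*2) = 267 + (16*I)*(-2/9) = 267 - 32*I/9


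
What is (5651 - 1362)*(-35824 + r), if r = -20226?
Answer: -240398450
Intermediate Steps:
(5651 - 1362)*(-35824 + r) = (5651 - 1362)*(-35824 - 20226) = 4289*(-56050) = -240398450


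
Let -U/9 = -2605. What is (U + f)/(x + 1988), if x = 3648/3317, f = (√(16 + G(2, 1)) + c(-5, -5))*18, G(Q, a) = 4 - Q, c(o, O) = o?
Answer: 77468535/6597844 + 89559*√2/3298922 ≈ 11.780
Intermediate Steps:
U = 23445 (U = -9*(-2605) = 23445)
f = -90 + 54*√2 (f = (√(16 + (4 - 1*2)) - 5)*18 = (√(16 + (4 - 2)) - 5)*18 = (√(16 + 2) - 5)*18 = (√18 - 5)*18 = (3*√2 - 5)*18 = (-5 + 3*√2)*18 = -90 + 54*√2 ≈ -13.632)
x = 3648/3317 (x = 3648*(1/3317) = 3648/3317 ≈ 1.0998)
(U + f)/(x + 1988) = (23445 + (-90 + 54*√2))/(3648/3317 + 1988) = (23355 + 54*√2)/(6597844/3317) = (23355 + 54*√2)*(3317/6597844) = 77468535/6597844 + 89559*√2/3298922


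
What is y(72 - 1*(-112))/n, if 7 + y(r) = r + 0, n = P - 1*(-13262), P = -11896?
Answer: 177/1366 ≈ 0.12958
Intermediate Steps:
n = 1366 (n = -11896 - 1*(-13262) = -11896 + 13262 = 1366)
y(r) = -7 + r (y(r) = -7 + (r + 0) = -7 + r)
y(72 - 1*(-112))/n = (-7 + (72 - 1*(-112)))/1366 = (-7 + (72 + 112))*(1/1366) = (-7 + 184)*(1/1366) = 177*(1/1366) = 177/1366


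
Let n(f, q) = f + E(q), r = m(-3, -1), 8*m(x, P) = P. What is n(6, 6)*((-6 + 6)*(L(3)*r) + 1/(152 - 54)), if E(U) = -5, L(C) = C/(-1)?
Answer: 1/98 ≈ 0.010204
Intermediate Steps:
L(C) = -C (L(C) = C*(-1) = -C)
m(x, P) = P/8
r = -⅛ (r = (⅛)*(-1) = -⅛ ≈ -0.12500)
n(f, q) = -5 + f (n(f, q) = f - 5 = -5 + f)
n(6, 6)*((-6 + 6)*(L(3)*r) + 1/(152 - 54)) = (-5 + 6)*((-6 + 6)*(-1*3*(-⅛)) + 1/(152 - 54)) = 1*(0*(-3*(-⅛)) + 1/98) = 1*(0*(3/8) + 1/98) = 1*(0 + 1/98) = 1*(1/98) = 1/98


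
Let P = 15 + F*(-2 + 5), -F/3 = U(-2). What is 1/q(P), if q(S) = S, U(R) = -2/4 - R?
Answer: ⅔ ≈ 0.66667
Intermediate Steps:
U(R) = -½ - R (U(R) = -2*¼ - R = -½ - R)
F = -9/2 (F = -3*(-½ - 1*(-2)) = -3*(-½ + 2) = -3*3/2 = -9/2 ≈ -4.5000)
P = 3/2 (P = 15 - 9*(-2 + 5)/2 = 15 - 9/2*3 = 15 - 27/2 = 3/2 ≈ 1.5000)
1/q(P) = 1/(3/2) = ⅔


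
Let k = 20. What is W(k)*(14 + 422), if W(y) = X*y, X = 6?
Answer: 52320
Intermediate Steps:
W(y) = 6*y
W(k)*(14 + 422) = (6*20)*(14 + 422) = 120*436 = 52320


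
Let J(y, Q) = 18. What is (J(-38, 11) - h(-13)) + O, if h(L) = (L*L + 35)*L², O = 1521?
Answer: -32937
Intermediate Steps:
h(L) = L²*(35 + L²) (h(L) = (L² + 35)*L² = (35 + L²)*L² = L²*(35 + L²))
(J(-38, 11) - h(-13)) + O = (18 - (-13)²*(35 + (-13)²)) + 1521 = (18 - 169*(35 + 169)) + 1521 = (18 - 169*204) + 1521 = (18 - 1*34476) + 1521 = (18 - 34476) + 1521 = -34458 + 1521 = -32937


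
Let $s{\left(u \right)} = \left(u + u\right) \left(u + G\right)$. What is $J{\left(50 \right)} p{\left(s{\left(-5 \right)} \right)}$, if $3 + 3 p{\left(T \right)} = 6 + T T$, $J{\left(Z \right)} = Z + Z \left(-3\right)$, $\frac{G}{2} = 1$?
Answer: $-30100$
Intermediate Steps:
$G = 2$ ($G = 2 \cdot 1 = 2$)
$J{\left(Z \right)} = - 2 Z$ ($J{\left(Z \right)} = Z - 3 Z = - 2 Z$)
$s{\left(u \right)} = 2 u \left(2 + u\right)$ ($s{\left(u \right)} = \left(u + u\right) \left(u + 2\right) = 2 u \left(2 + u\right)$)
$p{\left(T \right)} = 1 + \frac{T^{2}}{3}$ ($p{\left(T \right)} = -1 + \frac{6 + T T}{3} = -1 + \frac{6 + T^{2}}{3} = -1 + \left(2 + \frac{T^{2}}{3}\right) = 1 + \frac{T^{2}}{3}$)
$J{\left(50 \right)} p{\left(s{\left(-5 \right)} \right)} = \left(-2\right) 50 \left(1 + \frac{\left(2 \left(-5\right) \left(2 - 5\right)\right)^{2}}{3}\right) = - 100 \left(1 + \frac{\left(2 \left(-5\right) \left(-3\right)\right)^{2}}{3}\right) = - 100 \left(1 + \frac{30^{2}}{3}\right) = - 100 \left(1 + \frac{1}{3} \cdot 900\right) = - 100 \left(1 + 300\right) = \left(-100\right) 301 = -30100$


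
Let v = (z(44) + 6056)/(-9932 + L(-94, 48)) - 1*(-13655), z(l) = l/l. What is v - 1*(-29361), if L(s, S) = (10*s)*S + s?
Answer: 790718093/18382 ≈ 43016.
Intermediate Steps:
z(l) = 1
L(s, S) = s + 10*S*s (L(s, S) = 10*S*s + s = s + 10*S*s)
v = 251004191/18382 (v = (1 + 6056)/(-9932 - 94*(1 + 10*48)) - 1*(-13655) = 6057/(-9932 - 94*(1 + 480)) + 13655 = 6057/(-9932 - 94*481) + 13655 = 6057/(-9932 - 45214) + 13655 = 6057/(-55146) + 13655 = 6057*(-1/55146) + 13655 = -2019/18382 + 13655 = 251004191/18382 ≈ 13655.)
v - 1*(-29361) = 251004191/18382 - 1*(-29361) = 251004191/18382 + 29361 = 790718093/18382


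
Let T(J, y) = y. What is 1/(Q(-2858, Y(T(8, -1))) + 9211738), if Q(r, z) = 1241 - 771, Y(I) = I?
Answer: 1/9212208 ≈ 1.0855e-7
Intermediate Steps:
Q(r, z) = 470
1/(Q(-2858, Y(T(8, -1))) + 9211738) = 1/(470 + 9211738) = 1/9212208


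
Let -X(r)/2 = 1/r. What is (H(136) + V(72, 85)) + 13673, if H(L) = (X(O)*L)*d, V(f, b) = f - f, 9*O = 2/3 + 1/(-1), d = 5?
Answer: 50393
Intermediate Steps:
O = -1/27 (O = (2/3 + 1/(-1))/9 = (2*(⅓) + 1*(-1))/9 = (⅔ - 1)/9 = (⅑)*(-⅓) = -1/27 ≈ -0.037037)
V(f, b) = 0
X(r) = -2/r
H(L) = 270*L (H(L) = ((-2/(-1/27))*L)*5 = ((-2*(-27))*L)*5 = (54*L)*5 = 270*L)
(H(136) + V(72, 85)) + 13673 = (270*136 + 0) + 13673 = (36720 + 0) + 13673 = 36720 + 13673 = 50393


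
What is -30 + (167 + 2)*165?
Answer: 27855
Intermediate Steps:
-30 + (167 + 2)*165 = -30 + 169*165 = -30 + 27885 = 27855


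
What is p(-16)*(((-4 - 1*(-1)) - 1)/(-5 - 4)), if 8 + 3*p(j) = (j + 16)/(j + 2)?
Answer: -32/27 ≈ -1.1852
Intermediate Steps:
p(j) = -8/3 + (16 + j)/(3*(2 + j)) (p(j) = -8/3 + ((j + 16)/(j + 2))/3 = -8/3 + ((16 + j)/(2 + j))/3 = -8/3 + (16 + j)/(3*(2 + j)))
p(-16)*(((-4 - 1*(-1)) - 1)/(-5 - 4)) = (-7*(-16)/(6 + 3*(-16)))*(((-4 - 1*(-1)) - 1)/(-5 - 4)) = (-7*(-16)/(6 - 48))*(((-4 + 1) - 1)/(-9)) = (-7*(-16)/(-42))*((-3 - 1)*(-1/9)) = (-7*(-16)*(-1/42))*(-4*(-1/9)) = -8/3*4/9 = -32/27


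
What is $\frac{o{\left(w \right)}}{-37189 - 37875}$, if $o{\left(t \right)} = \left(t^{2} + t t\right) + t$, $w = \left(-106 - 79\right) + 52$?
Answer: $- \frac{35245}{75064} \approx -0.46953$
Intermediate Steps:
$w = -133$ ($w = -185 + 52 = -133$)
$o{\left(t \right)} = t + 2 t^{2}$ ($o{\left(t \right)} = \left(t^{2} + t^{2}\right) + t = 2 t^{2} + t = t + 2 t^{2}$)
$\frac{o{\left(w \right)}}{-37189 - 37875} = \frac{\left(-133\right) \left(1 + 2 \left(-133\right)\right)}{-37189 - 37875} = \frac{\left(-133\right) \left(1 - 266\right)}{-75064} = \left(-133\right) \left(-265\right) \left(- \frac{1}{75064}\right) = 35245 \left(- \frac{1}{75064}\right) = - \frac{35245}{75064}$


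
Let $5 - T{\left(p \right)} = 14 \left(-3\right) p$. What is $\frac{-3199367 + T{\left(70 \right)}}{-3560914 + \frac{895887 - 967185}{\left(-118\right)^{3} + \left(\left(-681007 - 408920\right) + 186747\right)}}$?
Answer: $\frac{4069384026732}{4533420943235} \approx 0.89764$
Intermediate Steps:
$T{\left(p \right)} = 5 + 42 p$ ($T{\left(p \right)} = 5 - 14 \left(-3\right) p = 5 - - 42 p = 5 + 42 p$)
$\frac{-3199367 + T{\left(70 \right)}}{-3560914 + \frac{895887 - 967185}{\left(-118\right)^{3} + \left(\left(-681007 - 408920\right) + 186747\right)}} = \frac{-3199367 + \left(5 + 42 \cdot 70\right)}{-3560914 + \frac{895887 - 967185}{\left(-118\right)^{3} + \left(\left(-681007 - 408920\right) + 186747\right)}} = \frac{-3199367 + \left(5 + 2940\right)}{-3560914 - \frac{71298}{-1643032 + \left(-1089927 + 186747\right)}} = \frac{-3199367 + 2945}{-3560914 - \frac{71298}{-1643032 - 903180}} = - \frac{3196422}{-3560914 - \frac{71298}{-2546212}} = - \frac{3196422}{-3560914 - - \frac{35649}{1273106}} = - \frac{3196422}{-3560914 + \frac{35649}{1273106}} = - \frac{3196422}{- \frac{4533420943235}{1273106}} = \left(-3196422\right) \left(- \frac{1273106}{4533420943235}\right) = \frac{4069384026732}{4533420943235}$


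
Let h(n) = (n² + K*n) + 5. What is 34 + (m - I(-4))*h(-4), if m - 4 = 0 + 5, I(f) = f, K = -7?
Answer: 671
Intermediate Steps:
m = 9 (m = 4 + (0 + 5) = 4 + 5 = 9)
h(n) = 5 + n² - 7*n (h(n) = (n² - 7*n) + 5 = 5 + n² - 7*n)
34 + (m - I(-4))*h(-4) = 34 + (9 - 1*(-4))*(5 + (-4)² - 7*(-4)) = 34 + (9 + 4)*(5 + 16 + 28) = 34 + 13*49 = 34 + 637 = 671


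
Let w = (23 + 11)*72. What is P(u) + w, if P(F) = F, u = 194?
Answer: 2642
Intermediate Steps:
w = 2448 (w = 34*72 = 2448)
P(u) + w = 194 + 2448 = 2642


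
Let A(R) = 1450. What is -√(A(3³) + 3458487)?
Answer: -13*√20473 ≈ -1860.1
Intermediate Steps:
-√(A(3³) + 3458487) = -√(1450 + 3458487) = -√3459937 = -13*√20473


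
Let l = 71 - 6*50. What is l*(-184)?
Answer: 42136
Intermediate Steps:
l = -229 (l = 71 - 300 = -229)
l*(-184) = -229*(-184) = 42136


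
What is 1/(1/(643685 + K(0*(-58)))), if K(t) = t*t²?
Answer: 643685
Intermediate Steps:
K(t) = t³
1/(1/(643685 + K(0*(-58)))) = 1/(1/(643685 + (0*(-58))³)) = 1/(1/(643685 + 0³)) = 1/(1/(643685 + 0)) = 1/(1/643685) = 643685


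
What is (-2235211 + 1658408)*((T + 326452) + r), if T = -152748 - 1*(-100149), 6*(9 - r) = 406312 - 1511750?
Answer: -792703246915/3 ≈ -2.6423e+11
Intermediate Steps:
r = 552746/3 (r = 9 - (406312 - 1511750)/6 = 9 - ⅙*(-1105438) = 9 + 552719/3 = 552746/3 ≈ 1.8425e+5)
T = -52599 (T = -152748 + 100149 = -52599)
(-2235211 + 1658408)*((T + 326452) + r) = (-2235211 + 1658408)*((-52599 + 326452) + 552746/3) = -576803*(273853 + 552746/3) = -576803*1374305/3 = -792703246915/3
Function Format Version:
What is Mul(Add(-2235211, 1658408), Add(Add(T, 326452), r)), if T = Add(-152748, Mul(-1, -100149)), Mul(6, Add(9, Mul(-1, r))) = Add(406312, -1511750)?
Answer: Rational(-792703246915, 3) ≈ -2.6423e+11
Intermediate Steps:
r = Rational(552746, 3) (r = Add(9, Mul(Rational(-1, 6), Add(406312, -1511750))) = Add(9, Mul(Rational(-1, 6), -1105438)) = Add(9, Rational(552719, 3)) = Rational(552746, 3) ≈ 1.8425e+5)
T = -52599 (T = Add(-152748, 100149) = -52599)
Mul(Add(-2235211, 1658408), Add(Add(T, 326452), r)) = Mul(Add(-2235211, 1658408), Add(Add(-52599, 326452), Rational(552746, 3))) = Mul(-576803, Add(273853, Rational(552746, 3))) = Mul(-576803, Rational(1374305, 3)) = Rational(-792703246915, 3)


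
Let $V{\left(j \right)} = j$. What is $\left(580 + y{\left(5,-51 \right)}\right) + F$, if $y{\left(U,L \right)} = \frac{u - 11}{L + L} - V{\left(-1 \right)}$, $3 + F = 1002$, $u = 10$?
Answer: $\frac{161161}{102} \approx 1580.0$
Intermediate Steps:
$F = 999$ ($F = -3 + 1002 = 999$)
$y{\left(U,L \right)} = 1 - \frac{1}{2 L}$ ($y{\left(U,L \right)} = \frac{10 - 11}{L + L} - -1 = - \frac{1}{2 L} + 1 = 1 - \frac{1}{2 L}$)
$\left(580 + y{\left(5,-51 \right)}\right) + F = \left(580 + \frac{- \frac{1}{2} - 51}{-51}\right) + 999 = \left(580 - - \frac{103}{102}\right) + 999 = \left(580 + \frac{103}{102}\right) + 999 = \frac{59263}{102} + 999 = \frac{161161}{102}$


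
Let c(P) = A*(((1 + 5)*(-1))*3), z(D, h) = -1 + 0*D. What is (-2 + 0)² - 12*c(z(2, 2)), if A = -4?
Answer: -860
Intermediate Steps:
z(D, h) = -1 (z(D, h) = -1 + 0 = -1)
c(P) = 72 (c(P) = -4*(1 + 5)*(-1)*3 = -4*6*(-1)*3 = -(-24)*3 = -4*(-18) = 72)
(-2 + 0)² - 12*c(z(2, 2)) = (-2 + 0)² - 12*72 = (-2)² - 864 = 4 - 864 = -860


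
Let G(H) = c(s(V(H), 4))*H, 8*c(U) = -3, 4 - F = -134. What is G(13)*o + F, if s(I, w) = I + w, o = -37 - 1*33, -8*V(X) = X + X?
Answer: 1917/4 ≈ 479.25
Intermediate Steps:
F = 138 (F = 4 - 1*(-134) = 4 + 134 = 138)
V(X) = -X/4 (V(X) = -(X + X)/8 = -X/4)
o = -70 (o = -37 - 33 = -70)
c(U) = -3/8 (c(U) = (⅛)*(-3) = -3/8)
G(H) = -3*H/8
G(13)*o + F = -3/8*13*(-70) + 138 = -39/8*(-70) + 138 = 1365/4 + 138 = 1917/4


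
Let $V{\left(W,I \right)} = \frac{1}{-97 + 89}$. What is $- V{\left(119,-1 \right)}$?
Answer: $\frac{1}{8} \approx 0.125$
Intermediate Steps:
$V{\left(W,I \right)} = - \frac{1}{8}$ ($V{\left(W,I \right)} = \frac{1}{-8} = - \frac{1}{8}$)
$- V{\left(119,-1 \right)} = \left(-1\right) \left(- \frac{1}{8}\right) = \frac{1}{8}$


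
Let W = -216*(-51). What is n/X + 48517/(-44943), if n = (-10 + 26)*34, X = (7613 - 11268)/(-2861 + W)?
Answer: -2347751287/1932549 ≈ -1214.8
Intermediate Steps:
W = 11016
X = -731/1631 (X = (7613 - 11268)/(-2861 + 11016) = -3655/8155 = -3655*1/8155 = -731/1631 ≈ -0.44819)
n = 544 (n = 16*34 = 544)
n/X + 48517/(-44943) = 544/(-731/1631) + 48517/(-44943) = 544*(-1631/731) + 48517*(-1/44943) = -52192/43 - 48517/44943 = -2347751287/1932549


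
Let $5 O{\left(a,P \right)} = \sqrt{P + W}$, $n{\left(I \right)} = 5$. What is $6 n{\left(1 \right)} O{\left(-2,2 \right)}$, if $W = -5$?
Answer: $6 i \sqrt{3} \approx 10.392 i$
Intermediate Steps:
$O{\left(a,P \right)} = \frac{\sqrt{-5 + P}}{5}$ ($O{\left(a,P \right)} = \frac{\sqrt{P - 5}}{5} = \frac{\sqrt{-5 + P}}{5}$)
$6 n{\left(1 \right)} O{\left(-2,2 \right)} = 6 \cdot 5 \frac{\sqrt{-5 + 2}}{5} = 30 \frac{\sqrt{-3}}{5} = 30 \frac{i \sqrt{3}}{5} = 6 i \sqrt{3}$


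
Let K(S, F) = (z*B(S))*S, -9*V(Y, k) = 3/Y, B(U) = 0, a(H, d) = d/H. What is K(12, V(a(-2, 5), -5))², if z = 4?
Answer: 0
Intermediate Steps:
V(Y, k) = -1/(3*Y)
K(S, F) = 0 (K(S, F) = (4*0)*S = 0*S = 0)
K(12, V(a(-2, 5), -5))² = 0² = 0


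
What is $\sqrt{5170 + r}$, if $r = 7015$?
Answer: $\sqrt{12185} \approx 110.39$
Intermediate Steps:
$\sqrt{5170 + r} = \sqrt{5170 + 7015} = \sqrt{12185}$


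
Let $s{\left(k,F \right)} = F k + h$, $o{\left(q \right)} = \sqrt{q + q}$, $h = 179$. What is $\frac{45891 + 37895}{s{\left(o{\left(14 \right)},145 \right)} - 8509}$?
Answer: $- \frac{4985267}{491430} - \frac{1214897 \sqrt{7}}{3440010} \approx -11.079$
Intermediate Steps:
$o{\left(q \right)} = \sqrt{2} \sqrt{q}$ ($o{\left(q \right)} = \sqrt{2 q} = \sqrt{2} \sqrt{q}$)
$s{\left(k,F \right)} = 179 + F k$ ($s{\left(k,F \right)} = F k + 179 = 179 + F k$)
$\frac{45891 + 37895}{s{\left(o{\left(14 \right)},145 \right)} - 8509} = \frac{45891 + 37895}{\left(179 + 145 \sqrt{2} \sqrt{14}\right) - 8509} = \frac{83786}{\left(179 + 145 \cdot 2 \sqrt{7}\right) - 8509} = \frac{83786}{\left(179 + 290 \sqrt{7}\right) - 8509} = \frac{83786}{-8330 + 290 \sqrt{7}}$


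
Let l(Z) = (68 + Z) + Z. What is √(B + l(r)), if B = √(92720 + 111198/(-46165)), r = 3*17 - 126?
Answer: √(-174758992450 + 46165*√197600400446330)/46165 ≈ 14.916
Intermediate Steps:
r = -75 (r = 51 - 126 = -75)
l(Z) = 68 + 2*Z
B = √197600400446330/46165 (B = √(92720 + 111198*(-1/46165)) = √(92720 - 111198/46165) = √(4280307602/46165) = √197600400446330/46165 ≈ 304.50)
√(B + l(r)) = √(√197600400446330/46165 + (68 + 2*(-75))) = √(√197600400446330/46165 + (68 - 150)) = √(√197600400446330/46165 - 82) = √(-82 + √197600400446330/46165)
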